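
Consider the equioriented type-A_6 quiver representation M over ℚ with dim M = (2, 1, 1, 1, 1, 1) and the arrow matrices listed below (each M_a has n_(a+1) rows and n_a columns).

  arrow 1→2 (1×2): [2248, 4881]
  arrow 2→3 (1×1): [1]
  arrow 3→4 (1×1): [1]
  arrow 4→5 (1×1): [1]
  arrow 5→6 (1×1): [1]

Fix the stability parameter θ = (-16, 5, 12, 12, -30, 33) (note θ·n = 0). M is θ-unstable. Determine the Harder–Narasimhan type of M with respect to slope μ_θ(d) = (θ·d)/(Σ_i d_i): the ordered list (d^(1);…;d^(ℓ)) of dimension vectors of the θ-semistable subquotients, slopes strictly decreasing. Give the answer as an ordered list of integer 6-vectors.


Barcode: M ≅ I[1,1], I[1,6]. HN layers by μ_θ (3 steps, strictly decreasing):
  μ^(1)=33; μ^(2)=-1/4; μ^(3)=-16

((0, 0, 0, 0, 0, 1); (0, 1, 1, 1, 1, 0); (2, 0, 0, 0, 0, 0))


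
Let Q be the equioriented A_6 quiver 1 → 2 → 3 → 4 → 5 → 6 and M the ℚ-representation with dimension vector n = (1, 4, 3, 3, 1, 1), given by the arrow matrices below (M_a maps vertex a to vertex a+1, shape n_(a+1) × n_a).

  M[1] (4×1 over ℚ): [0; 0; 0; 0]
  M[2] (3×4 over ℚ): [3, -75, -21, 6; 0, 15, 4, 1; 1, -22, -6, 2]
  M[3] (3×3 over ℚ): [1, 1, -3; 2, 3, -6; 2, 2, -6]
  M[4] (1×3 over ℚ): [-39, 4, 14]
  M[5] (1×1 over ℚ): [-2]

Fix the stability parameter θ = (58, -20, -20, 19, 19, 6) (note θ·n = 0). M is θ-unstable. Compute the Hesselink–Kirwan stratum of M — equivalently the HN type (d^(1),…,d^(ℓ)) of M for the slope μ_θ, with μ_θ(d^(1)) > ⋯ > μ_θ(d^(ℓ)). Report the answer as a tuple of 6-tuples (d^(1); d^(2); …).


Barcode: M ≅ I[1,1], I[2,2], I[2,3], I[2,4], I[2,6], I[4,4]. HN layers by μ_θ (4 steps, strictly decreasing):
  μ^(1)=58; μ^(2)=19; μ^(3)=44/3; μ^(4)=-20

((1, 0, 0, 0, 0, 0); (0, 0, 0, 2, 0, 0); (0, 0, 0, 1, 1, 1); (0, 4, 3, 0, 0, 0))


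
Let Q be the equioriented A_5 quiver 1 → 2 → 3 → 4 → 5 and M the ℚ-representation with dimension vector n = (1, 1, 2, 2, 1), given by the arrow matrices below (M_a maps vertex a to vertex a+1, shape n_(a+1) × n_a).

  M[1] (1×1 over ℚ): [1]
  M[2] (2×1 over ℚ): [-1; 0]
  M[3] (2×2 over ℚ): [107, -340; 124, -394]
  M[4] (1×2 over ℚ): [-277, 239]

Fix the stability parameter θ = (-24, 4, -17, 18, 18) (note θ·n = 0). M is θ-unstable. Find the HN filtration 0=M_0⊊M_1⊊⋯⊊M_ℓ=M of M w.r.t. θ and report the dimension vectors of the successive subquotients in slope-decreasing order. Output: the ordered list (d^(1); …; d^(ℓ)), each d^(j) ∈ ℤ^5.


Interval decomposition of M: I[1,5], I[3,4].
HN type (ℓ=4): μ^(1)=18; μ^(2)=-13/2; μ^(3)=-17; μ^(4)=-24

((0, 0, 0, 2, 1); (0, 1, 1, 0, 0); (0, 0, 1, 0, 0); (1, 0, 0, 0, 0))


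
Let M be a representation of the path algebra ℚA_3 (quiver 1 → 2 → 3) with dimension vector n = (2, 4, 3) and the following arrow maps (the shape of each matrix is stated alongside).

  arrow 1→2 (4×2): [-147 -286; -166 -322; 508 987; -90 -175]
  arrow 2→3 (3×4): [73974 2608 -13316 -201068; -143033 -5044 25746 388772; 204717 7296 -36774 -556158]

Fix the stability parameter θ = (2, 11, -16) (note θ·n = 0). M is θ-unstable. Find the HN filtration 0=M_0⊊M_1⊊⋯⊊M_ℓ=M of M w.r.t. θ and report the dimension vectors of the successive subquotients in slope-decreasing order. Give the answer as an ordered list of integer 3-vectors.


Interval decomposition of M: I[1,3]^2, I[2,2]^2, I[3,3].
HN type (ℓ=3): μ^(1)=11; μ^(2)=-1; μ^(3)=-16

((0, 2, 0); (2, 2, 2); (0, 0, 1))


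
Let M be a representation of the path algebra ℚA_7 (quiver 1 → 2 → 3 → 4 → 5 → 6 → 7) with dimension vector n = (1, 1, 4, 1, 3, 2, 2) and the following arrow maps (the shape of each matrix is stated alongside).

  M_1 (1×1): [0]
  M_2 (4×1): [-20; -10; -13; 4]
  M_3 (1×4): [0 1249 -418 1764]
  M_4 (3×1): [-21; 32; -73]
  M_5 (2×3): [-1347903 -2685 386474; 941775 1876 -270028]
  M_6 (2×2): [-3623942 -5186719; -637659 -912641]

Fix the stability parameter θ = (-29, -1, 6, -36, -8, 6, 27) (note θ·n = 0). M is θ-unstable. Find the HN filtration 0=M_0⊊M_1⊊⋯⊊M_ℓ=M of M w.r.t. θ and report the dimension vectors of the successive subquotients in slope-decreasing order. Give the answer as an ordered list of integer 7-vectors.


Barcode: M ≅ I[1,1], I[2,3], I[3,3]^2, I[3,7], I[5,5], I[5,7]. HN layers by μ_θ (6 steps, strictly decreasing):
  μ^(1)=27; μ^(2)=6; μ^(3)=-1; μ^(4)=-8; μ^(5)=-15; μ^(6)=-29

((0, 0, 0, 0, 0, 0, 2); (0, 0, 3, 0, 0, 2, 0); (0, 1, 0, 0, 0, 0, 0); (0, 0, 0, 0, 3, 0, 0); (0, 0, 1, 1, 0, 0, 0); (1, 0, 0, 0, 0, 0, 0))


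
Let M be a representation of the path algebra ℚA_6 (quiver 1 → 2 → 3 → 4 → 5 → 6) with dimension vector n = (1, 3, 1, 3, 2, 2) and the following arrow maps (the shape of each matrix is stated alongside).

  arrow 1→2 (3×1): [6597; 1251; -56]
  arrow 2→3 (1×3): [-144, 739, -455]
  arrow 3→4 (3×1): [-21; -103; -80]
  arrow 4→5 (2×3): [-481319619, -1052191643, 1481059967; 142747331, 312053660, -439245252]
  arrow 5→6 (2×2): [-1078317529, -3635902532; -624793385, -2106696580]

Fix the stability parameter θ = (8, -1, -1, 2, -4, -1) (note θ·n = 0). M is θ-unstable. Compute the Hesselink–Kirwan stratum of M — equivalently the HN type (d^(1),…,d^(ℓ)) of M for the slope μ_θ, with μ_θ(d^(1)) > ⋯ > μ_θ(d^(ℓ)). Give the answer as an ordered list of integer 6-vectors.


Interval decomposition of M: I[1,5], I[2,2]^2, I[4,4], I[4,6], I[6,6].
HN type (ℓ=3): μ^(1)=2; μ^(2)=4/5; μ^(3)=-1

((0, 0, 0, 1, 0, 0); (1, 1, 1, 1, 1, 0); (0, 2, 0, 1, 1, 2))


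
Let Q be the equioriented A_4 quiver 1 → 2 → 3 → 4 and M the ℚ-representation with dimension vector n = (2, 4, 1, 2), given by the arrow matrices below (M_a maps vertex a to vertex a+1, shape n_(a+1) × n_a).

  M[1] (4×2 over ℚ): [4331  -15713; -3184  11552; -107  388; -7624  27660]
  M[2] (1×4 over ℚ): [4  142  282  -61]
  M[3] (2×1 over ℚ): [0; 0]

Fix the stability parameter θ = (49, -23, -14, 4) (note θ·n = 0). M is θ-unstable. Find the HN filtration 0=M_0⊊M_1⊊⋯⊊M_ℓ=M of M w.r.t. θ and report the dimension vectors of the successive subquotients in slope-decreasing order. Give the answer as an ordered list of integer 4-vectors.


Via rank(M_{q-1}∘⋯∘M_p): M ≅ I[1,2], I[1,3], I[2,2]^2, I[4,4]^2.
μ_θ-semistable layers: μ^(1)=13; μ^(2)=4; μ^(3)=-23

((1, 1, 0, 0); (1, 1, 1, 2); (0, 2, 0, 0))


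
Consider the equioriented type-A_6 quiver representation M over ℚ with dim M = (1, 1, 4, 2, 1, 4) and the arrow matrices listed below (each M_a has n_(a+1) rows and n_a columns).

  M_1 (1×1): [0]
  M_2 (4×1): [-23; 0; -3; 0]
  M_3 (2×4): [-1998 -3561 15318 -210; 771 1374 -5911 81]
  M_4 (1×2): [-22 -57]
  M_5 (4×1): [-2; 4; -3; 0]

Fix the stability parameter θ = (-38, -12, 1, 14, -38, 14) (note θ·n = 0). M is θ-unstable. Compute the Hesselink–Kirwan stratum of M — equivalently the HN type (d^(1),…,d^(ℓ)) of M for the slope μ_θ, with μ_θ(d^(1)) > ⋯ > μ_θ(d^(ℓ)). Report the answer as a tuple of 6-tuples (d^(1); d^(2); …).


Interval decomposition of M: I[1,1], I[2,3], I[3,3], I[3,4], I[3,6], I[6,6]^3.
HN type (ℓ=5): μ^(1)=14; μ^(2)=1; μ^(3)=-23/3; μ^(4)=-12; μ^(5)=-38

((0, 0, 0, 1, 0, 4); (0, 0, 3, 0, 0, 0); (0, 0, 1, 1, 1, 0); (0, 1, 0, 0, 0, 0); (1, 0, 0, 0, 0, 0))


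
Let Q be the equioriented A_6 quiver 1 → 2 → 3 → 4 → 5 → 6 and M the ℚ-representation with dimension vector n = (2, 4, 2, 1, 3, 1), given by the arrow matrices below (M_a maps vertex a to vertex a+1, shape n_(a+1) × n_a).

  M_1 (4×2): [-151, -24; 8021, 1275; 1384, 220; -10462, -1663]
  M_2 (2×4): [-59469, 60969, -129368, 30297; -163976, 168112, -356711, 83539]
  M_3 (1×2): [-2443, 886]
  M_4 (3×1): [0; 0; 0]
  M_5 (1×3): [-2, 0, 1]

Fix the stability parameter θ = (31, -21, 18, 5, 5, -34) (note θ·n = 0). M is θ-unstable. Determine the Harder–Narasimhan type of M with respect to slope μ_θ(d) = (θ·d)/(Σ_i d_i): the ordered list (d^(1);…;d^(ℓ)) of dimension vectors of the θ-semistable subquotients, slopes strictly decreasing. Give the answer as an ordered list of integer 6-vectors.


Interval decomposition of M: I[1,3], I[1,4], I[2,2]^2, I[5,5]^2, I[5,6].
HN type (ℓ=5): μ^(1)=18; μ^(2)=23/2; μ^(3)=5; μ^(4)=-29/2; μ^(5)=-21

((0, 0, 1, 0, 0, 0); (0, 0, 1, 1, 0, 0); (2, 2, 0, 0, 2, 0); (0, 0, 0, 0, 1, 1); (0, 2, 0, 0, 0, 0))


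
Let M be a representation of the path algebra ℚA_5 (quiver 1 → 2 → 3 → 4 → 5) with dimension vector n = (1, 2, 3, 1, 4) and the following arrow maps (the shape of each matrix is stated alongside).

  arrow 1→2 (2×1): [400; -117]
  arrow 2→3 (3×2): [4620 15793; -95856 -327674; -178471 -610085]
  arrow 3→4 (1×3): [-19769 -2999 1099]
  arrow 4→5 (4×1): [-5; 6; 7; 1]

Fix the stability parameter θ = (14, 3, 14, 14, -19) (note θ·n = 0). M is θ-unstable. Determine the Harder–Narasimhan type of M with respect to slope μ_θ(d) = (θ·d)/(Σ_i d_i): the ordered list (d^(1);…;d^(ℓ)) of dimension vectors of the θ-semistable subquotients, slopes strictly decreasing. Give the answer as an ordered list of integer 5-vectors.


Via rank(M_{q-1}∘⋯∘M_p): M ≅ I[1,5], I[2,3], I[3,3], I[5,5]^3.
μ_θ-semistable layers: μ^(1)=14; μ^(2)=26/5; μ^(3)=3; μ^(4)=-19

((0, 0, 2, 0, 0); (1, 1, 1, 1, 1); (0, 1, 0, 0, 0); (0, 0, 0, 0, 3))


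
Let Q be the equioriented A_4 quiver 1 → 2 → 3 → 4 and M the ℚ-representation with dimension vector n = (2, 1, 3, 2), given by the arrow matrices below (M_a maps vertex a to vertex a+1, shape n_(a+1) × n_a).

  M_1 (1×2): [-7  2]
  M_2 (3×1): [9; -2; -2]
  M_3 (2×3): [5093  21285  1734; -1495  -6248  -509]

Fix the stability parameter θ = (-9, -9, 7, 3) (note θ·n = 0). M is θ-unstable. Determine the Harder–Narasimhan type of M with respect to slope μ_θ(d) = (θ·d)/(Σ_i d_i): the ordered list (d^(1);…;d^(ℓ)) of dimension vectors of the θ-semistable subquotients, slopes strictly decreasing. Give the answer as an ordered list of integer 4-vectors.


Interval decomposition of M: I[1,1], I[1,4], I[3,3], I[3,4].
HN type (ℓ=3): μ^(1)=7; μ^(2)=5; μ^(3)=-9

((0, 0, 1, 0); (0, 0, 2, 2); (2, 1, 0, 0))


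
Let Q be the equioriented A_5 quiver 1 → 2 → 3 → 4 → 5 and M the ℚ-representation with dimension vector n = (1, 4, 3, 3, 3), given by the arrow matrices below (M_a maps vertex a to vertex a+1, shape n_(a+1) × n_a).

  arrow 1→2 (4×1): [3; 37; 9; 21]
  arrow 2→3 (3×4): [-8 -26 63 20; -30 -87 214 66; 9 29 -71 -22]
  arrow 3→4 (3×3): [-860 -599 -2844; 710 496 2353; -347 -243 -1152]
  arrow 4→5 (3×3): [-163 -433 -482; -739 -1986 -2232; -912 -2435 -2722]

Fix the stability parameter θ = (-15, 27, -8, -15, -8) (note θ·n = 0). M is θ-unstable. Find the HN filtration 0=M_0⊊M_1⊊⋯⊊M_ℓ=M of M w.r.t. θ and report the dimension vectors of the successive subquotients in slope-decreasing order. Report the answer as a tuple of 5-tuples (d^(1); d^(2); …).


Barcode: M ≅ I[1,5], I[2,2], I[2,4], I[2,5], I[5,5]. HN layers by μ_θ (5 steps, strictly decreasing):
  μ^(1)=27; μ^(2)=4/3; μ^(3)=-1; μ^(4)=-8; μ^(5)=-15

((0, 1, 0, 0, 0); (0, 1, 1, 1, 0); (0, 2, 2, 2, 2); (0, 0, 0, 0, 1); (1, 0, 0, 0, 0))


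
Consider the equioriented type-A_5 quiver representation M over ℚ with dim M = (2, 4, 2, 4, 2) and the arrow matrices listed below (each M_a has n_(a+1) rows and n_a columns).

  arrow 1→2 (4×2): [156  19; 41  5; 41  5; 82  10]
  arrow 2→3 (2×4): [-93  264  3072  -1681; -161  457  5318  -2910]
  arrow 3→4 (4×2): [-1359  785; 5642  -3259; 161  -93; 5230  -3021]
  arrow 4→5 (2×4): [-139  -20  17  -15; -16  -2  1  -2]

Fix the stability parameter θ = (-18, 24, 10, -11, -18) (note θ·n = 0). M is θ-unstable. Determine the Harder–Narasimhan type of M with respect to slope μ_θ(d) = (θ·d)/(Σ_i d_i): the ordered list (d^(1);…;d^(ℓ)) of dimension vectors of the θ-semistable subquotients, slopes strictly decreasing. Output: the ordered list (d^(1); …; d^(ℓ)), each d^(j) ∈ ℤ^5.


Barcode: M ≅ I[1,5]^2, I[2,2]^2, I[4,4]^2. HN layers by μ_θ (4 steps, strictly decreasing):
  μ^(1)=24; μ^(2)=5/4; μ^(3)=-11; μ^(4)=-18

((0, 2, 0, 0, 0); (0, 2, 2, 2, 2); (0, 0, 0, 2, 0); (2, 0, 0, 0, 0))


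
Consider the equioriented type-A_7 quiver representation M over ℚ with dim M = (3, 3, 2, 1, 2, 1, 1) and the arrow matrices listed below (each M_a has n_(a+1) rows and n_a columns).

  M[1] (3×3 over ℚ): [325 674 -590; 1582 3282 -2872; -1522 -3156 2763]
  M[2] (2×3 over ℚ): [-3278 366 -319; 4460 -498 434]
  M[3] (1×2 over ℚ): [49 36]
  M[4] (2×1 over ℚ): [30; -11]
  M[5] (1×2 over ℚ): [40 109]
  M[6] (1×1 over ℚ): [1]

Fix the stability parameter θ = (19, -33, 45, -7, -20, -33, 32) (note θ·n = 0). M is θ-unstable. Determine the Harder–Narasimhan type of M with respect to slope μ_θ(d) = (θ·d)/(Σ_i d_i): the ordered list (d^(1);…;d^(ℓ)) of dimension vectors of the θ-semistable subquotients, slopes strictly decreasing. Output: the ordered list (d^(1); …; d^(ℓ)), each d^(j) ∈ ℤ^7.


Via rank(M_{q-1}∘⋯∘M_p): M ≅ I[1,2], I[1,3], I[1,7], I[5,5].
μ_θ-semistable layers: μ^(1)=45; μ^(2)=32; μ^(3)=-15/4; μ^(4)=-7; μ^(5)=-20

((0, 0, 1, 0, 0, 0, 0); (0, 0, 0, 0, 0, 0, 1); (0, 0, 1, 1, 1, 1, 0); (3, 3, 0, 0, 0, 0, 0); (0, 0, 0, 0, 1, 0, 0))


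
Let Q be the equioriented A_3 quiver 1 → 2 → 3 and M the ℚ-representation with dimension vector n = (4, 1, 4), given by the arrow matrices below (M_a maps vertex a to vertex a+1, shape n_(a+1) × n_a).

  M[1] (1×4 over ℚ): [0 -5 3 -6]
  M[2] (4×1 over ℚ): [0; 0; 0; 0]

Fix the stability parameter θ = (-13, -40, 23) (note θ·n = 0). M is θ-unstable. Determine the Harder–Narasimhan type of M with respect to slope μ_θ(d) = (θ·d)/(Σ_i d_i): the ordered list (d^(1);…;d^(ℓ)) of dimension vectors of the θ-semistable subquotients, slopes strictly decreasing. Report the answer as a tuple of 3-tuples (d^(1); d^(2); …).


Via rank(M_{q-1}∘⋯∘M_p): M ≅ I[1,1]^3, I[1,2], I[3,3]^4.
μ_θ-semistable layers: μ^(1)=23; μ^(2)=-13; μ^(3)=-53/2

((0, 0, 4); (3, 0, 0); (1, 1, 0))


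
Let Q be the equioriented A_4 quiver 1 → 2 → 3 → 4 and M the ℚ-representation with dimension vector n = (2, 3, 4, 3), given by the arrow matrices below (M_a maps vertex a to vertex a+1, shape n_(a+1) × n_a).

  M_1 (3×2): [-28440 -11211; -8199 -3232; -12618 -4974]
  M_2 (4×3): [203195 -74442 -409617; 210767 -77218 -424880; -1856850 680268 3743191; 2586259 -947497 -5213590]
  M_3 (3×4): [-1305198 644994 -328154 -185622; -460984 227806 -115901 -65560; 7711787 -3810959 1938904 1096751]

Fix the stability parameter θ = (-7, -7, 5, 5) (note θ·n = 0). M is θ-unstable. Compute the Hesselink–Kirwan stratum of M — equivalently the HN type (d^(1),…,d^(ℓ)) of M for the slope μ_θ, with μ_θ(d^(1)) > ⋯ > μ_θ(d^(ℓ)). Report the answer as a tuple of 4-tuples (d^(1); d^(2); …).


Via rank(M_{q-1}∘⋯∘M_p): M ≅ I[1,3], I[1,4], I[2,4], I[3,3], I[4,4].
μ_θ-semistable layers: μ^(1)=5; μ^(2)=-7

((0, 0, 4, 3); (2, 3, 0, 0))


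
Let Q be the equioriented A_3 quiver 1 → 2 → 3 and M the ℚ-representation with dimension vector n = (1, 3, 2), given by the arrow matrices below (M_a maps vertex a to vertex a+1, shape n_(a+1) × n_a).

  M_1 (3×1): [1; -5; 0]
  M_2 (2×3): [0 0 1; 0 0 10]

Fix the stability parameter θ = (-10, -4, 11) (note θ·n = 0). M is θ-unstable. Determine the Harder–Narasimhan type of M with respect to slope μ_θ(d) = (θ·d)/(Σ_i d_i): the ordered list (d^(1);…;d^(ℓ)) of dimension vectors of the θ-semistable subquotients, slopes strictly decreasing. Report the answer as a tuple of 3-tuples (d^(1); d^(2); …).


Interval decomposition of M: I[1,2], I[2,2], I[2,3], I[3,3].
HN type (ℓ=3): μ^(1)=11; μ^(2)=-4; μ^(3)=-10

((0, 0, 2); (0, 3, 0); (1, 0, 0))


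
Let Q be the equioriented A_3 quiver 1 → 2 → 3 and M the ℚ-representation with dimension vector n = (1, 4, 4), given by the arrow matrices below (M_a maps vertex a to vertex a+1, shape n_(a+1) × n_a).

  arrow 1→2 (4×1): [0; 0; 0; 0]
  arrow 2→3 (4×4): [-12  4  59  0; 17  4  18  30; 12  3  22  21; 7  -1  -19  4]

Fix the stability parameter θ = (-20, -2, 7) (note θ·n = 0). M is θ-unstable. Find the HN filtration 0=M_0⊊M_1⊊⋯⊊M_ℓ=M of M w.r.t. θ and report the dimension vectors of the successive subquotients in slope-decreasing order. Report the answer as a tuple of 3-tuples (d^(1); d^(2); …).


Via rank(M_{q-1}∘⋯∘M_p): M ≅ I[1,1], I[2,3]^4.
μ_θ-semistable layers: μ^(1)=7; μ^(2)=-2; μ^(3)=-20

((0, 0, 4); (0, 4, 0); (1, 0, 0))


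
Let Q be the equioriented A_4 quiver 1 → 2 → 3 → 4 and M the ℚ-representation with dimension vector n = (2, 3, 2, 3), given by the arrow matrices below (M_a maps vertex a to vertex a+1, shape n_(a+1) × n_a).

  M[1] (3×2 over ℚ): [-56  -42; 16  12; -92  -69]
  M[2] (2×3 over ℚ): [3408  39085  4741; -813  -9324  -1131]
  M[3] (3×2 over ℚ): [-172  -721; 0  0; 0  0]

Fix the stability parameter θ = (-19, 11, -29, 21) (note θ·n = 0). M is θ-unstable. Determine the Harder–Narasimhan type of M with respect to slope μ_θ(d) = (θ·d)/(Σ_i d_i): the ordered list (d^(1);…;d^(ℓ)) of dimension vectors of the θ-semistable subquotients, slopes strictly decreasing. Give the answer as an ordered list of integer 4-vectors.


Via rank(M_{q-1}∘⋯∘M_p): M ≅ I[1,1], I[1,4], I[2,2], I[2,3], I[4,4]^2.
μ_θ-semistable layers: μ^(1)=21; μ^(2)=11; μ^(3)=-9; μ^(4)=-19

((0, 0, 0, 3); (0, 1, 0, 0); (0, 2, 2, 0); (2, 0, 0, 0))


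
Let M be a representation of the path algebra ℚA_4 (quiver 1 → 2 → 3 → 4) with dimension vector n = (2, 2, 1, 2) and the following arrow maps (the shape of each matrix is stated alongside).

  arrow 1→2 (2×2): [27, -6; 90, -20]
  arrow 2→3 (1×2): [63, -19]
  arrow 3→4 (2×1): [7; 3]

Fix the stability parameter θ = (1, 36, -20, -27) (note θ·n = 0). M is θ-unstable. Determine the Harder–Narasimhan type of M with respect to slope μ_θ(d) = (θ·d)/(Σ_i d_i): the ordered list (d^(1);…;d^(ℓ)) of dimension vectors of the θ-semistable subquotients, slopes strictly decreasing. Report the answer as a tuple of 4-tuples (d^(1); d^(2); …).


Interval decomposition of M: I[1,1], I[1,4], I[2,2], I[4,4].
HN type (ℓ=4): μ^(1)=36; μ^(2)=1; μ^(3)=-5/2; μ^(4)=-27

((0, 1, 0, 0); (1, 0, 0, 0); (1, 1, 1, 1); (0, 0, 0, 1))


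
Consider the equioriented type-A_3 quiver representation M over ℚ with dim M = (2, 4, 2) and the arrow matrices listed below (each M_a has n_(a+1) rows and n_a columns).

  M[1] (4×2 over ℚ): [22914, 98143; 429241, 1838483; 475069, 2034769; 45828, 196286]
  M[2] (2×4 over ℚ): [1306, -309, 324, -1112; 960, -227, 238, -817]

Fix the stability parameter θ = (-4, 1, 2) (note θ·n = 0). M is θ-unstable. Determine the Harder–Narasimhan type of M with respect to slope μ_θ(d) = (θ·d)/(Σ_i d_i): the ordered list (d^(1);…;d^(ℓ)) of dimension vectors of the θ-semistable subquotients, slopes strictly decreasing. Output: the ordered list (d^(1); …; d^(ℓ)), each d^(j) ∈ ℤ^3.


Via rank(M_{q-1}∘⋯∘M_p): M ≅ I[1,2], I[1,3], I[2,2], I[2,3].
μ_θ-semistable layers: μ^(1)=2; μ^(2)=1; μ^(3)=-4

((0, 0, 2); (0, 4, 0); (2, 0, 0))


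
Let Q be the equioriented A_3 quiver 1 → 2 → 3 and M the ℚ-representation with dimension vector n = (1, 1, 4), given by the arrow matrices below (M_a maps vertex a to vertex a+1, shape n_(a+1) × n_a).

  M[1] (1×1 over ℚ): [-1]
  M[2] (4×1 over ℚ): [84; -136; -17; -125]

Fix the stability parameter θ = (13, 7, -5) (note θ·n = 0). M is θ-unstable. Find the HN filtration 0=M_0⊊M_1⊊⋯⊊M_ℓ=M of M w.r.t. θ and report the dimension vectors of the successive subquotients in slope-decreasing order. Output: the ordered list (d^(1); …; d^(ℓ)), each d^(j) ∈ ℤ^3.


Barcode: M ≅ I[1,3], I[3,3]^3. HN layers by μ_θ (2 steps, strictly decreasing):
  μ^(1)=5; μ^(2)=-5

((1, 1, 1); (0, 0, 3))


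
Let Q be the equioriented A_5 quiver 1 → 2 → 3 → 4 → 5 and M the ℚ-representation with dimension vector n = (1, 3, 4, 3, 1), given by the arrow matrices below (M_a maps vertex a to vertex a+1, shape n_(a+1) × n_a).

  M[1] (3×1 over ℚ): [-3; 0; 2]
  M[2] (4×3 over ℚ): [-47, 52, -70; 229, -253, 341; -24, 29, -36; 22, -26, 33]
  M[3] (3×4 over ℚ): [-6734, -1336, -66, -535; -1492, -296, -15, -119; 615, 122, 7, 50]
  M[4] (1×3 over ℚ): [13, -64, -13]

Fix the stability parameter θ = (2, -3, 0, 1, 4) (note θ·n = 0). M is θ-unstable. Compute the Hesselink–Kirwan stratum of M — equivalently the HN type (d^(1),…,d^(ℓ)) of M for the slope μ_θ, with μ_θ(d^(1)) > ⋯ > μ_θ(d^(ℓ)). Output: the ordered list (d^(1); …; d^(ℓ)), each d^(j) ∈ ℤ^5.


Via rank(M_{q-1}∘⋯∘M_p): M ≅ I[1,5], I[2,4]^2, I[3,3].
μ_θ-semistable layers: μ^(1)=4; μ^(2)=1; μ^(3)=0; μ^(4)=-1/2; μ^(5)=-3

((0, 0, 0, 0, 1); (0, 0, 0, 3, 0); (0, 0, 4, 0, 0); (1, 1, 0, 0, 0); (0, 2, 0, 0, 0))


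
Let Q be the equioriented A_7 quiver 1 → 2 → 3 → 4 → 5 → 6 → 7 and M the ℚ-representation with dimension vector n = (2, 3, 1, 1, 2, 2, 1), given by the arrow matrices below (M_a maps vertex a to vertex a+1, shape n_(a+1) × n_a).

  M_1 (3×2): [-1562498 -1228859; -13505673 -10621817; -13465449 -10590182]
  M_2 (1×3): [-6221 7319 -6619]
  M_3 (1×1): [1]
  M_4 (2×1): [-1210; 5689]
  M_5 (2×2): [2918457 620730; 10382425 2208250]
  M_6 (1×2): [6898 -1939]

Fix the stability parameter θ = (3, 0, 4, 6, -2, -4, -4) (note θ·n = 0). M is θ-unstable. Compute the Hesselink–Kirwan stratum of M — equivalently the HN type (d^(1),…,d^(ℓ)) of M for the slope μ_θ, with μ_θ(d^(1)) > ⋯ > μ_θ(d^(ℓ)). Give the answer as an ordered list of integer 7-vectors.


Interval decomposition of M: I[1,2], I[1,5], I[2,2], I[5,7], I[6,6].
HN type (ℓ=5): μ^(1)=8/3; μ^(2)=3/2; μ^(3)=0; μ^(4)=-10/3; μ^(5)=-4

((0, 0, 1, 1, 1, 0, 0); (2, 2, 0, 0, 0, 0, 0); (0, 1, 0, 0, 0, 0, 0); (0, 0, 0, 0, 1, 1, 1); (0, 0, 0, 0, 0, 1, 0))


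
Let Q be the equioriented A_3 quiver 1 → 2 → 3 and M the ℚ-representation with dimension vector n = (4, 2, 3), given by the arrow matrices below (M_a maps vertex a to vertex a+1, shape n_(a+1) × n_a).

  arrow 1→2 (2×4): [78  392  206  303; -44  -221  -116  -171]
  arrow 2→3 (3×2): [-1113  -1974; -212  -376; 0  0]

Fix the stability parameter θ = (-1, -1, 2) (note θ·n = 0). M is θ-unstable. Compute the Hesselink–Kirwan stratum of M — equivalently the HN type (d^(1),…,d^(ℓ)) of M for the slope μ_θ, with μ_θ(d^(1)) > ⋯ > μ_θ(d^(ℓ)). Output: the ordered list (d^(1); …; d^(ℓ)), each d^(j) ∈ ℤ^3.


Via rank(M_{q-1}∘⋯∘M_p): M ≅ I[1,1]^2, I[1,2], I[1,3], I[3,3]^2.
μ_θ-semistable layers: μ^(1)=2; μ^(2)=-1

((0, 0, 3); (4, 2, 0))


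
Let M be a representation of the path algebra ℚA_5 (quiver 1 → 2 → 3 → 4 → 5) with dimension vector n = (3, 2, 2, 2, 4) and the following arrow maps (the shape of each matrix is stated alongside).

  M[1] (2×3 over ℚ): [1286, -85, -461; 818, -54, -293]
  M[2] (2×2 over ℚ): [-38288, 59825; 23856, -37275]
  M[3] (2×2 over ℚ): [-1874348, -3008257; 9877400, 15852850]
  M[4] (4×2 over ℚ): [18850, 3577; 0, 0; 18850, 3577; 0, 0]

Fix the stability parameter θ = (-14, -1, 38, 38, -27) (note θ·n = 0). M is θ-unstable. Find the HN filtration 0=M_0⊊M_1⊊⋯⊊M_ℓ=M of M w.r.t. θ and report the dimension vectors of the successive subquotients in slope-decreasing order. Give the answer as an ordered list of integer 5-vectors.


Barcode: M ≅ I[1,1], I[1,2], I[1,4], I[3,3], I[4,5], I[5,5]^3. HN layers by μ_θ (5 steps, strictly decreasing):
  μ^(1)=38; μ^(2)=11/2; μ^(3)=-1; μ^(4)=-14; μ^(5)=-27

((0, 0, 2, 1, 0); (0, 0, 0, 1, 1); (0, 2, 0, 0, 0); (3, 0, 0, 0, 0); (0, 0, 0, 0, 3))


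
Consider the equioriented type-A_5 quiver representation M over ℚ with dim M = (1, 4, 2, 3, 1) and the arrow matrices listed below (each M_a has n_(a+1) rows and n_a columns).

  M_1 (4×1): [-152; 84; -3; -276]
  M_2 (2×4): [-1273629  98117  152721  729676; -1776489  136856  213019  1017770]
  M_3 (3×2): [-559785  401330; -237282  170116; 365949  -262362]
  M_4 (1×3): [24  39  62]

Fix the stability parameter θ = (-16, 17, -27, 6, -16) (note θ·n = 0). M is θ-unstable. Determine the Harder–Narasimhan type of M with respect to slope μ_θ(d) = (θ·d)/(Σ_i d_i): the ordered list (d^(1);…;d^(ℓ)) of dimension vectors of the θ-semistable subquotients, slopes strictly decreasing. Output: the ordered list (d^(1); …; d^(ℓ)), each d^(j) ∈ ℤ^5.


Interval decomposition of M: I[1,4], I[2,2]^2, I[2,3], I[4,4], I[4,5].
HN type (ℓ=4): μ^(1)=17; μ^(2)=6; μ^(3)=-5; μ^(4)=-16

((0, 2, 0, 0, 0); (0, 0, 0, 2, 0); (0, 2, 2, 1, 1); (1, 0, 0, 0, 0))


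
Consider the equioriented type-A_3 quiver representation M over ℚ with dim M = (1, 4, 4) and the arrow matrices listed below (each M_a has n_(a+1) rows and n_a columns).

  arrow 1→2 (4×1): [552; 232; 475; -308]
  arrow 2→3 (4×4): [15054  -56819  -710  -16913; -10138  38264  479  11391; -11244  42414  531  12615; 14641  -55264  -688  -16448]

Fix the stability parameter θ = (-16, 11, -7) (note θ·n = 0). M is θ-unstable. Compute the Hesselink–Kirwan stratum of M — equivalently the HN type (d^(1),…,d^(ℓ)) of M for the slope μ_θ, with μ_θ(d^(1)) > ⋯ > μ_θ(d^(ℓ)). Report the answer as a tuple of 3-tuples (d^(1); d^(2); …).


Via rank(M_{q-1}∘⋯∘M_p): M ≅ I[1,3], I[2,3]^3.
μ_θ-semistable layers: μ^(1)=2; μ^(2)=-16

((0, 4, 4); (1, 0, 0))


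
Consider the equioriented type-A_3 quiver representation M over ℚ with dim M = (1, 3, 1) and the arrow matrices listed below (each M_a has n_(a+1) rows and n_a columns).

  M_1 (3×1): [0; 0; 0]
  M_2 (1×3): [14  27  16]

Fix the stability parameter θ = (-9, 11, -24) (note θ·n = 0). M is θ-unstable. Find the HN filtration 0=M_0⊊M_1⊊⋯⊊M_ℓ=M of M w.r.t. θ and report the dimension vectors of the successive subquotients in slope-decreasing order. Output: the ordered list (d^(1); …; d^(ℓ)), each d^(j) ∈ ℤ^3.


Via rank(M_{q-1}∘⋯∘M_p): M ≅ I[1,1], I[2,2]^2, I[2,3].
μ_θ-semistable layers: μ^(1)=11; μ^(2)=-13/2; μ^(3)=-9

((0, 2, 0); (0, 1, 1); (1, 0, 0))


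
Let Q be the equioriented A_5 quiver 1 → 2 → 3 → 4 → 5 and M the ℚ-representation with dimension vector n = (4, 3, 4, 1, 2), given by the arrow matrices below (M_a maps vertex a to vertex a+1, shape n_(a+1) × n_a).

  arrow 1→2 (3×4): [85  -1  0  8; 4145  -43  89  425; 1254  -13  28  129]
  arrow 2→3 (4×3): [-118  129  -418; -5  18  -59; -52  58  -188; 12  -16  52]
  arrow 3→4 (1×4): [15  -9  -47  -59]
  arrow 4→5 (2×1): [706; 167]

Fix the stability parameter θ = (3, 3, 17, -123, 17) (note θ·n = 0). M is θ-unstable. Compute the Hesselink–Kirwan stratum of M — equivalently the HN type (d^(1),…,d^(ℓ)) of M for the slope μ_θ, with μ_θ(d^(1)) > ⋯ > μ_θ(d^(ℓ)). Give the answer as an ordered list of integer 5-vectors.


Via rank(M_{q-1}∘⋯∘M_p): M ≅ I[1,1], I[1,2], I[1,3], I[1,5], I[3,3]^2, I[5,5].
μ_θ-semistable layers: μ^(1)=17; μ^(2)=3; μ^(3)=-25

((0, 0, 3, 0, 2); (3, 2, 0, 0, 0); (1, 1, 1, 1, 0))


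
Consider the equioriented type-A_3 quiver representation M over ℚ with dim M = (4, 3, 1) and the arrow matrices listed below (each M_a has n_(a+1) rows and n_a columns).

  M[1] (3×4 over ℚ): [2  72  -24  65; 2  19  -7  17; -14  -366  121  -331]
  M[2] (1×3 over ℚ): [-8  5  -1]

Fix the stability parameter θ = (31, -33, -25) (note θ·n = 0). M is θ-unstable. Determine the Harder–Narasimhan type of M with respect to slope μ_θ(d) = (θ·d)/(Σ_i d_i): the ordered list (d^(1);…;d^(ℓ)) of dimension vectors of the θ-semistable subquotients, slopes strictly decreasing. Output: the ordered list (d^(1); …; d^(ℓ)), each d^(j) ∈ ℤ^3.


Interval decomposition of M: I[1,1], I[1,2]^2, I[1,3].
HN type (ℓ=3): μ^(1)=31; μ^(2)=-1; μ^(3)=-9

((1, 0, 0); (2, 2, 0); (1, 1, 1))


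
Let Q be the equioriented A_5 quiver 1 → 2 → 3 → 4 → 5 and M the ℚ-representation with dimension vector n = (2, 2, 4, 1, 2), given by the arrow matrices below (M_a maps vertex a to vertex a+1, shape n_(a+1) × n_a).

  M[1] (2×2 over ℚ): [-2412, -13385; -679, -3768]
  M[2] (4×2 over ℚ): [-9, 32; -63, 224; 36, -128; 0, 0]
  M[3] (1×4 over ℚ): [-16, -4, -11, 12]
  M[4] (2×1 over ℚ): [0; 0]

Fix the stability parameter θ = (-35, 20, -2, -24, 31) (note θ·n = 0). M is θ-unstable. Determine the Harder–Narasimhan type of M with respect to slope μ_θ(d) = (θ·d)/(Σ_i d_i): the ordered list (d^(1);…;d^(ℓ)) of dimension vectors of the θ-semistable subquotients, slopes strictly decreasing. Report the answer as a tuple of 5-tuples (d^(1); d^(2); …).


Interval decomposition of M: I[1,2], I[1,3], I[3,3]^2, I[3,4], I[5,5]^2.
HN type (ℓ=6): μ^(1)=31; μ^(2)=20; μ^(3)=9; μ^(4)=-2; μ^(5)=-13; μ^(6)=-35

((0, 0, 0, 0, 2); (0, 1, 0, 0, 0); (0, 1, 1, 0, 0); (0, 0, 2, 0, 0); (0, 0, 1, 1, 0); (2, 0, 0, 0, 0))


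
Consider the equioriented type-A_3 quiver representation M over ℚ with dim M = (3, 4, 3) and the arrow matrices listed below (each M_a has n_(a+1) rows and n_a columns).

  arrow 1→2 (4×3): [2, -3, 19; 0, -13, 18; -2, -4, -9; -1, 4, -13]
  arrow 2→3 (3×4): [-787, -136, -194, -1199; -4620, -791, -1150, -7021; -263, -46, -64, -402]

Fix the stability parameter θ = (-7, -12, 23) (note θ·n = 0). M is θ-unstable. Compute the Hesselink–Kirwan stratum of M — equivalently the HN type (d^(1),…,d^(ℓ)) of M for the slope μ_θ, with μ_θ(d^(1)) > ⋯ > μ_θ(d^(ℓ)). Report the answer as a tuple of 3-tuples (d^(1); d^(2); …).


Interval decomposition of M: I[1,3]^3, I[2,2].
HN type (ℓ=3): μ^(1)=23; μ^(2)=-19/2; μ^(3)=-12

((0, 0, 3); (3, 3, 0); (0, 1, 0))


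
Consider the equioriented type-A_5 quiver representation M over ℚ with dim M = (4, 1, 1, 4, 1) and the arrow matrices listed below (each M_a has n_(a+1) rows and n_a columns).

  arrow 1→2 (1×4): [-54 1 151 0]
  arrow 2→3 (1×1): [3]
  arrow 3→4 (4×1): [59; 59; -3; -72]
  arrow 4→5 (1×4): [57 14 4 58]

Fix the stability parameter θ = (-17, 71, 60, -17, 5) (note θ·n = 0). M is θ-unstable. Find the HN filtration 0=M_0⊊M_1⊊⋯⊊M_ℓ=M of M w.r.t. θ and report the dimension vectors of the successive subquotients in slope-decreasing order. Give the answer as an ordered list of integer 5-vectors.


Barcode: M ≅ I[1,1]^3, I[1,5], I[4,4]^3. HN layers by μ_θ (2 steps, strictly decreasing):
  μ^(1)=119/4; μ^(2)=-17

((0, 1, 1, 1, 1); (4, 0, 0, 3, 0))


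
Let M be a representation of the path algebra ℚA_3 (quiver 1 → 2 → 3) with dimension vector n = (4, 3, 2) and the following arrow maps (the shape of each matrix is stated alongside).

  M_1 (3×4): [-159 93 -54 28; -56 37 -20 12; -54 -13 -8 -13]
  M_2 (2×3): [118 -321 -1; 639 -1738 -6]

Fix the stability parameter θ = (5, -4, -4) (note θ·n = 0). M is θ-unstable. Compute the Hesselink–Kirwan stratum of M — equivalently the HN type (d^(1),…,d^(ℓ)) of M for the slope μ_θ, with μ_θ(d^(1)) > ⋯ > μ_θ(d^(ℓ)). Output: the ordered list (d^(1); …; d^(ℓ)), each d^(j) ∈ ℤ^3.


Via rank(M_{q-1}∘⋯∘M_p): M ≅ I[1,1], I[1,2], I[1,3]^2.
μ_θ-semistable layers: μ^(1)=5; μ^(2)=1/2; μ^(3)=-1

((1, 0, 0); (1, 1, 0); (2, 2, 2))


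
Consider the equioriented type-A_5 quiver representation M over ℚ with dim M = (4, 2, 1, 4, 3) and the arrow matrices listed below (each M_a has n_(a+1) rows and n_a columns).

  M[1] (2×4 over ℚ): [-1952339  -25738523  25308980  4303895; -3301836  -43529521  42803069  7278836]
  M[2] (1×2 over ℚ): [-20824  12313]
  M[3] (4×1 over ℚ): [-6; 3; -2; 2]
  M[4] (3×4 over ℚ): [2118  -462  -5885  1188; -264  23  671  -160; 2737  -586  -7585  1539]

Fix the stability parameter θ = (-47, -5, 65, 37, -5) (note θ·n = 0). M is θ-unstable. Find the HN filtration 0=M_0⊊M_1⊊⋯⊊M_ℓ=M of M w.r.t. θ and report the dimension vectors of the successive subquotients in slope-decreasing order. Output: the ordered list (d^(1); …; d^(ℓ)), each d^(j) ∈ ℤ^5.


Via rank(M_{q-1}∘⋯∘M_p): M ≅ I[1,1]^2, I[1,2], I[1,5], I[4,4], I[4,5]^2.
μ_θ-semistable layers: μ^(1)=37; μ^(2)=97/3; μ^(3)=16; μ^(4)=-5; μ^(5)=-47

((0, 0, 0, 1, 0); (0, 0, 1, 1, 1); (0, 0, 0, 2, 2); (0, 2, 0, 0, 0); (4, 0, 0, 0, 0))


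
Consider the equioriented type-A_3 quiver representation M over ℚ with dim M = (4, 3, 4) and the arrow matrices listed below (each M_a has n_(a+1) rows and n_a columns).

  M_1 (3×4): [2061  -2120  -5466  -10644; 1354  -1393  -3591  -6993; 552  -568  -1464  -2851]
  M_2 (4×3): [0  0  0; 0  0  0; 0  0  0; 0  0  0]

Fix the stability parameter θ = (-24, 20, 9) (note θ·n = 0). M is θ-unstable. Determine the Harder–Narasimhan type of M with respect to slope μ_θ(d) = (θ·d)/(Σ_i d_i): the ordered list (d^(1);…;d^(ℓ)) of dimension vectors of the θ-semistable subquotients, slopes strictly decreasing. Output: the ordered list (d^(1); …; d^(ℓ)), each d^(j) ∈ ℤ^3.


Interval decomposition of M: I[1,1], I[1,2]^3, I[3,3]^4.
HN type (ℓ=3): μ^(1)=20; μ^(2)=9; μ^(3)=-24

((0, 3, 0); (0, 0, 4); (4, 0, 0))


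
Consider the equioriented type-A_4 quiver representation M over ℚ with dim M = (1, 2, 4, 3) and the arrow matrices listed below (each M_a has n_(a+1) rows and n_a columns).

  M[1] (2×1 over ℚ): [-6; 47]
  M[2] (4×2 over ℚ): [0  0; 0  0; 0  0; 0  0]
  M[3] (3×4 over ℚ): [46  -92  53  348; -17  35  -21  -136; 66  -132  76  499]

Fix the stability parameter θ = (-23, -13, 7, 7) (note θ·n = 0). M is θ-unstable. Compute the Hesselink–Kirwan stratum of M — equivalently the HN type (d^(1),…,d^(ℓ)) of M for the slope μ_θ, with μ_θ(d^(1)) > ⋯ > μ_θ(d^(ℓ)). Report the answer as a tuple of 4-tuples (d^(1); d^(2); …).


Interval decomposition of M: I[1,2], I[2,2], I[3,3], I[3,4]^3.
HN type (ℓ=3): μ^(1)=7; μ^(2)=-13; μ^(3)=-23

((0, 0, 4, 3); (0, 2, 0, 0); (1, 0, 0, 0))


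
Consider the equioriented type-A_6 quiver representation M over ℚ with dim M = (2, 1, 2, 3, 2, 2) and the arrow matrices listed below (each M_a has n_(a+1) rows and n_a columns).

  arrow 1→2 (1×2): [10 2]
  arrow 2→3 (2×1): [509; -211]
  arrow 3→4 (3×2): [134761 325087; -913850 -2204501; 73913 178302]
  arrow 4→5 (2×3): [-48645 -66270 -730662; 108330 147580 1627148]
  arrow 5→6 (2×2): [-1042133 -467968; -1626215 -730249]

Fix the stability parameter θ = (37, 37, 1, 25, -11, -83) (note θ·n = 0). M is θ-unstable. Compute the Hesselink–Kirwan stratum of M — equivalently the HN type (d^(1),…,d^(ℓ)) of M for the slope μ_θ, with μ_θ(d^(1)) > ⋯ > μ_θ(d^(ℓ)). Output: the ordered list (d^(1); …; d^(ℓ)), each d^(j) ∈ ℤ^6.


Via rank(M_{q-1}∘⋯∘M_p): M ≅ I[1,1], I[1,4], I[3,6], I[4,4], I[5,6].
μ_θ-semistable layers: μ^(1)=37; μ^(2)=25; μ^(3)=-17; μ^(4)=-47

((1, 0, 0, 0, 0, 0); (1, 1, 1, 2, 0, 0); (0, 0, 1, 1, 1, 1); (0, 0, 0, 0, 1, 1))


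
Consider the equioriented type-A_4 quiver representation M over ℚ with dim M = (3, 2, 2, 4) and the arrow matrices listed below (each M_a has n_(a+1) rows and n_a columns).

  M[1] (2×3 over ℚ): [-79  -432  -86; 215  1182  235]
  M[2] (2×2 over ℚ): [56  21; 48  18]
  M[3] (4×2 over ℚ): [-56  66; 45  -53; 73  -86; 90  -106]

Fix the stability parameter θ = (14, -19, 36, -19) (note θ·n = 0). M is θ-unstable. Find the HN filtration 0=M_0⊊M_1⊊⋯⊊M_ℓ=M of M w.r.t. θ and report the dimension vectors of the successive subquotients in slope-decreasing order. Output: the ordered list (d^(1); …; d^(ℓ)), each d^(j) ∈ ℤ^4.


Via rank(M_{q-1}∘⋯∘M_p): M ≅ I[1,1], I[1,2], I[1,4], I[3,4], I[4,4]^2.
μ_θ-semistable layers: μ^(1)=14; μ^(2)=17/2; μ^(3)=-5/2; μ^(4)=-19

((1, 0, 0, 0); (0, 0, 2, 2); (2, 2, 0, 0); (0, 0, 0, 2))


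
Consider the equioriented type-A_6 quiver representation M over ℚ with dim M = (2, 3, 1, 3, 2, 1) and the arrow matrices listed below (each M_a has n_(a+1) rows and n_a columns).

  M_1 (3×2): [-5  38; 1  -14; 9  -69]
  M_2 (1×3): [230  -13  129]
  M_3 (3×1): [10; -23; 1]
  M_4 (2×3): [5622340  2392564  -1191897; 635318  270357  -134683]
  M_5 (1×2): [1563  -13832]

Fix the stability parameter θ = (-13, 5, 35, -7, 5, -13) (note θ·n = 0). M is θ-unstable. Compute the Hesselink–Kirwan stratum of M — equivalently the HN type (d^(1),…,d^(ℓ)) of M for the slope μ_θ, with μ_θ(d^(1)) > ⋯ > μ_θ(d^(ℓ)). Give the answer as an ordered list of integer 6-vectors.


Barcode: M ≅ I[1,2], I[1,6], I[2,2], I[4,4], I[4,5]. HN layers by μ_θ (3 steps, strictly decreasing):
  μ^(1)=5; μ^(2)=-7; μ^(3)=-13

((0, 3, 1, 1, 2, 1); (0, 0, 0, 2, 0, 0); (2, 0, 0, 0, 0, 0))


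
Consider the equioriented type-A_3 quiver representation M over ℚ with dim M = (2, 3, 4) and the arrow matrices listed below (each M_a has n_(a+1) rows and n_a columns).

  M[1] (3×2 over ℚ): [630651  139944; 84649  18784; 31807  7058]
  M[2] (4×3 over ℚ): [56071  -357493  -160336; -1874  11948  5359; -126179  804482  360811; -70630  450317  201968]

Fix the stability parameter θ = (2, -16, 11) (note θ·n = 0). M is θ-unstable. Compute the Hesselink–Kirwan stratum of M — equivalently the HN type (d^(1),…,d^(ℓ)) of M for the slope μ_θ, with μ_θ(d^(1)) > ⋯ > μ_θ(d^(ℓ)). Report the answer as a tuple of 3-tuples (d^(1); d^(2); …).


Barcode: M ≅ I[1,3]^2, I[2,3], I[3,3]. HN layers by μ_θ (3 steps, strictly decreasing):
  μ^(1)=11; μ^(2)=-7; μ^(3)=-16

((0, 0, 4); (2, 2, 0); (0, 1, 0))


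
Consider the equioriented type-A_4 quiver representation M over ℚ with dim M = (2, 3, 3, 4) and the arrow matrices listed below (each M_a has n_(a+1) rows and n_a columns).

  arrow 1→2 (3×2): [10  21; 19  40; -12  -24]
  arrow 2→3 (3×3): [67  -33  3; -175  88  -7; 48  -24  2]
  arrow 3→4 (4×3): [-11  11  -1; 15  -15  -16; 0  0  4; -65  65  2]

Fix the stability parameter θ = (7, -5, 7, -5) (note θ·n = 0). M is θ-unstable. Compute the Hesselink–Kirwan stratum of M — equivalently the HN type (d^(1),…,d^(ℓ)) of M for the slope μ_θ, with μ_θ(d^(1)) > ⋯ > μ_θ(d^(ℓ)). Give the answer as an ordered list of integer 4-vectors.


Barcode: M ≅ I[1,3], I[1,4], I[2,4], I[4,4]^2. HN layers by μ_θ (3 steps, strictly decreasing):
  μ^(1)=7; μ^(2)=1; μ^(3)=-5

((0, 0, 1, 0); (2, 2, 2, 2); (0, 1, 0, 2))


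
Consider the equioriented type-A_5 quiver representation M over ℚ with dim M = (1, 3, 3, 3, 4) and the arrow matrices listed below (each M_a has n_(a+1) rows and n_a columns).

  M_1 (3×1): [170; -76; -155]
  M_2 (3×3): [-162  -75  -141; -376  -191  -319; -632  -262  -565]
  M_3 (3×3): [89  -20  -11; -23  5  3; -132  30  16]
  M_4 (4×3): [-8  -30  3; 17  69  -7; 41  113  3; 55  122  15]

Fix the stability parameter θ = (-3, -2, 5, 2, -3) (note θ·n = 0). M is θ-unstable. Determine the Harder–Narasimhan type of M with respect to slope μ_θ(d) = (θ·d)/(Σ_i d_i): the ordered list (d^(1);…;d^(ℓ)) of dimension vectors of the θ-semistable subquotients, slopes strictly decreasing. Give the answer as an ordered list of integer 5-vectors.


Barcode: M ≅ I[1,5], I[2,3], I[2,5], I[4,5], I[5,5]. HN layers by μ_θ (5 steps, strictly decreasing):
  μ^(1)=5; μ^(2)=4/3; μ^(3)=-1/2; μ^(4)=-2; μ^(5)=-3

((0, 0, 1, 0, 0); (0, 0, 2, 2, 2); (0, 0, 0, 1, 1); (0, 3, 0, 0, 0); (1, 0, 0, 0, 1))


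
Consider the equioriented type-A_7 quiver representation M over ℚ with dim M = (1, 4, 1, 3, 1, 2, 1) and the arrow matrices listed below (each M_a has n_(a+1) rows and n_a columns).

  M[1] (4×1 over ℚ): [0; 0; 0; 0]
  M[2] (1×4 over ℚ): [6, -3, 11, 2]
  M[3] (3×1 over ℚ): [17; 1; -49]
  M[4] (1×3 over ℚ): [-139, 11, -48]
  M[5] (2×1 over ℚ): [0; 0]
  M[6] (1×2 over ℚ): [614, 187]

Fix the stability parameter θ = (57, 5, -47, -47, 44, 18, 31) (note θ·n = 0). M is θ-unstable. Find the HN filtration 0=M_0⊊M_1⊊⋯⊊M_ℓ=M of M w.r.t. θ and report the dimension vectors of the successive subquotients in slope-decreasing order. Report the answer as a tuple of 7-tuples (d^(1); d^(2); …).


Barcode: M ≅ I[1,1], I[2,2]^3, I[2,4], I[4,4], I[4,5], I[6,6], I[6,7]. HN layers by μ_θ (7 steps, strictly decreasing):
  μ^(1)=57; μ^(2)=44; μ^(3)=31; μ^(4)=18; μ^(5)=5; μ^(6)=-89/3; μ^(7)=-47

((1, 0, 0, 0, 0, 0, 0); (0, 0, 0, 0, 1, 0, 0); (0, 0, 0, 0, 0, 0, 1); (0, 0, 0, 0, 0, 2, 0); (0, 3, 0, 0, 0, 0, 0); (0, 1, 1, 1, 0, 0, 0); (0, 0, 0, 2, 0, 0, 0))
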